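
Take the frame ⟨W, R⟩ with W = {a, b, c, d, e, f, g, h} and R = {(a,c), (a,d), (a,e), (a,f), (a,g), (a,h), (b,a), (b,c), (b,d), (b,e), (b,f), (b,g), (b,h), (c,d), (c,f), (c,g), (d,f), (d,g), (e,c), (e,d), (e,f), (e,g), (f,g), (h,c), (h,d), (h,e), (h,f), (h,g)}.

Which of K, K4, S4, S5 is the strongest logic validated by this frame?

Transitive (axiom 4): yes — every two-step R-path is closed by a direct edge.
Reflexive (axiom T): no — a is not related to itself.
Euclidean (axiom 5): no — a R c and a R e, but not c R e.
So F validates K, K4; S4 would additionally require R to be reflexive. The strongest is K4.

K4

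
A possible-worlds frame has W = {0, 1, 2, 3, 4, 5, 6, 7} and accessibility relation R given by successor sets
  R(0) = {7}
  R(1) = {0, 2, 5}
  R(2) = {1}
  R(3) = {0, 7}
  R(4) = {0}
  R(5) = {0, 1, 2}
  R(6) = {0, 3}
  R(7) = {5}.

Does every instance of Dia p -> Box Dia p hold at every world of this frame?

No

The schema 5 characterises exactly the Euclidean frames.
Euclidean: no — 1 R 0 and 1 R 2, but not 0 R 2.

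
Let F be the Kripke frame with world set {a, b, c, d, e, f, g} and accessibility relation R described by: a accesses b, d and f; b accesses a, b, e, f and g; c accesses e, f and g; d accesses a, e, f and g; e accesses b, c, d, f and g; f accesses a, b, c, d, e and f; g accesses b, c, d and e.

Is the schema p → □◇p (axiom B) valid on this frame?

Yes

Axiom B corresponds to the accessibility relation being symmetric.
Symmetric: yes — every pair in R has its reverse in R.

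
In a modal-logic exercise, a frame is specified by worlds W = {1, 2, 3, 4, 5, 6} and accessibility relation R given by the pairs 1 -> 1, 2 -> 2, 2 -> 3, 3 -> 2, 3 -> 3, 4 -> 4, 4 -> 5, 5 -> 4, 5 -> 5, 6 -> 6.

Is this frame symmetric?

Yes

Symmetric: yes — every pair in R has its reverse in R.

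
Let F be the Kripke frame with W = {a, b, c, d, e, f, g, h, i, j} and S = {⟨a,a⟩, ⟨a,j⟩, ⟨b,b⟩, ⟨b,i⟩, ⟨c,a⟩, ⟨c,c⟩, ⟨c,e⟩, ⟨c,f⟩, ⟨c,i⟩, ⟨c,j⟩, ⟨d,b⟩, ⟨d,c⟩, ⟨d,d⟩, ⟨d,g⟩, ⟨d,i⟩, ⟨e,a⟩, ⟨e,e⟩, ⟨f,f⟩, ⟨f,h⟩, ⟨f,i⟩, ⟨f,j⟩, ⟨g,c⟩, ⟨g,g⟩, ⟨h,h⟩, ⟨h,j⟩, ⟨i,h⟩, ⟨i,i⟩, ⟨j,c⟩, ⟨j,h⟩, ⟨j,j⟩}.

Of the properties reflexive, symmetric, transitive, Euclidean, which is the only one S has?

Reflexive: yes — every world is S-related to itself.
Symmetric: no — a S j but not j S a.
Transitive: no — a S j and j S c, but not a S c.
Euclidean: no — c S a and c S e, but not a S e.
Only reflexive holds.

reflexive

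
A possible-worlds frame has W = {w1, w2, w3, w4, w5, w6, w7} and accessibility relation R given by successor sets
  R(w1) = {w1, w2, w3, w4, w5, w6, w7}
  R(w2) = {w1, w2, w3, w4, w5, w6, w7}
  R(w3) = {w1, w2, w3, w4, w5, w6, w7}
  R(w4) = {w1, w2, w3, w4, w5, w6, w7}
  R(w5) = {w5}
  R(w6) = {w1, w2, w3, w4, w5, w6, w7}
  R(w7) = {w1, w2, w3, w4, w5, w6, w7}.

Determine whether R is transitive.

Yes

Transitive: yes — every two-step R-path is closed by a direct edge.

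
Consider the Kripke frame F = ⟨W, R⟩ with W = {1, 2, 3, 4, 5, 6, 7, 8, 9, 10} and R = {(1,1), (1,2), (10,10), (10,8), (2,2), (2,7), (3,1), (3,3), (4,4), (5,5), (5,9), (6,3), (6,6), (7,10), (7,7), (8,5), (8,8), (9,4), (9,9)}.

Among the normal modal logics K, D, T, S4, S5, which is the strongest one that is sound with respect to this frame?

Serial (axiom D): yes — every world has a successor (e.g. 1 R 1).
Reflexive (axiom T): yes — every world is R-related to itself.
Transitive (axiom 4): no — 1 R 2 and 2 R 7, but not 1 R 7.
Euclidean (axiom 5): no — 1 R 2 and 1 R 1, but not 2 R 1.
So F validates K, D, T; S4 would additionally require R to be transitive. The strongest is T.

T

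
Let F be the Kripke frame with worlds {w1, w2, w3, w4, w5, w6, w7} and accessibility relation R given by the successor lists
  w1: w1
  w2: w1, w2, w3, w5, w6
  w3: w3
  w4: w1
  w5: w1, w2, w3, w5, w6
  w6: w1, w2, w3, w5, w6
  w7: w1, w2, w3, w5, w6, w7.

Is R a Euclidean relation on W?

Euclidean: no — w2 R w1 and w2 R w3, but not w1 R w3.

No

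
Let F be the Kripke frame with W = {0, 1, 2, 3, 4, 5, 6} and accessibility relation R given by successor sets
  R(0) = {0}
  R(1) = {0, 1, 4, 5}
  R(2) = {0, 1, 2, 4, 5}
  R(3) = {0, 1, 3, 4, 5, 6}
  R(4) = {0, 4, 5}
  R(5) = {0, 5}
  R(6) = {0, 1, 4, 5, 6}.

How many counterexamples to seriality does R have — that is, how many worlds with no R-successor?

0

R is serial; there are no such worlds.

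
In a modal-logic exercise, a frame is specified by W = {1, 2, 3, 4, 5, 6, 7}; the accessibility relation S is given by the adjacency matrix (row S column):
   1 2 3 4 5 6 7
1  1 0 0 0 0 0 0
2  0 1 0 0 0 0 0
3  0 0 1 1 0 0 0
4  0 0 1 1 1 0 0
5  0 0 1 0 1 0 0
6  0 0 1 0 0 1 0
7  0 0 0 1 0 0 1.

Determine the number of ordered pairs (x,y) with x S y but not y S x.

Enumerating: (4,5), (5,3), (6,3), (7,4).

4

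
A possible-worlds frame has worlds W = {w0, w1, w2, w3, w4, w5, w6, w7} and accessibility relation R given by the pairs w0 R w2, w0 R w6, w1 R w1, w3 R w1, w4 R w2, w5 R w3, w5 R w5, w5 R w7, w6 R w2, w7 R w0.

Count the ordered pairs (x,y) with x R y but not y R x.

8

Enumerating: (w0,w2), (w0,w6), (w3,w1), (w4,w2), (w5,w3), (w5,w7), (w6,w2), (w7,w0).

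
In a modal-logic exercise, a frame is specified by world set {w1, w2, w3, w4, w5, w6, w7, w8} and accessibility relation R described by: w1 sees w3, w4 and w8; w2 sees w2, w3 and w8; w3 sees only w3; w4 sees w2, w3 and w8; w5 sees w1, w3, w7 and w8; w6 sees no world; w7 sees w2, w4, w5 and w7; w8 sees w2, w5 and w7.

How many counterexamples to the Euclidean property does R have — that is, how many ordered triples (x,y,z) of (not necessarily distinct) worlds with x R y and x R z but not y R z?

38

Enumerating: (w1,w3,w4), (w1,w3,w8), (w1,w4,w4), (w1,w8,w3), (w1,w8,w4), (w1,w8,w8), (w2,w3,w2), (w2,w3,w8), (w2,w8,w3), (w2,w8,w8), (w4,w3,w2), (w4,w3,w8), … and 26 more.
Total: 38.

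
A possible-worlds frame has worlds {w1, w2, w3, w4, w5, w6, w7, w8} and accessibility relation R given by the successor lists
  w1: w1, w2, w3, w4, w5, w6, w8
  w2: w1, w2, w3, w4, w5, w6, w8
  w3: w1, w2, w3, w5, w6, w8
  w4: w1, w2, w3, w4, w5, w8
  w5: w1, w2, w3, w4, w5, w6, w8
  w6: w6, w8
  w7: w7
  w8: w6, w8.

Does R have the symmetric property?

No

Symmetric: no — w1 R w6 but not w6 R w1.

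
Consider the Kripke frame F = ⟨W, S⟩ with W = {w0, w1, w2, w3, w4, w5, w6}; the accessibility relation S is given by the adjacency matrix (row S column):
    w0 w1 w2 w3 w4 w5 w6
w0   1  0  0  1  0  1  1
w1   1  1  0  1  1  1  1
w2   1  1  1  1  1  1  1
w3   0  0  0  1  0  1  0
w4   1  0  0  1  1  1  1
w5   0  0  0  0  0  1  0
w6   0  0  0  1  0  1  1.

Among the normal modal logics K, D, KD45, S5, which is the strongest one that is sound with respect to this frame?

Serial (axiom D): yes — every world has a successor (e.g. w0 S w0).
Euclidean (axiom 5): no — w0 S w3 and w0 S w6, but not w3 S w6.
Transitive (axiom 4): yes — every two-step S-path is closed by a direct edge.
Reflexive (axiom T): yes — every world is S-related to itself.
So F validates K, D; KD45 would additionally require S to be Euclidean. The strongest is D.

D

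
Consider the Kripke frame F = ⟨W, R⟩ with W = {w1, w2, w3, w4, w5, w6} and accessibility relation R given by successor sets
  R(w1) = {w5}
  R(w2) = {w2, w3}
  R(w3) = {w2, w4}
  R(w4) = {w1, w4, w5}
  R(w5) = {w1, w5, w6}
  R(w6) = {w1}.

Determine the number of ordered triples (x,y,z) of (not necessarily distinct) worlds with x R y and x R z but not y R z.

Enumerating: (w2,w3,w3), (w3,w2,w4), (w3,w4,w2), (w4,w1,w1), (w4,w1,w4), (w4,w5,w4), (w5,w1,w1), (w5,w1,w6), (w5,w6,w5), (w5,w6,w6), (w6,w1,w1).

11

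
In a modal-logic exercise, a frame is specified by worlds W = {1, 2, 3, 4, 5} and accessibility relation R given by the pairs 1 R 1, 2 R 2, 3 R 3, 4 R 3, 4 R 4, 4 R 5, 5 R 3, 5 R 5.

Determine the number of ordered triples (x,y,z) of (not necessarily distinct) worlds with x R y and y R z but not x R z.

0

R is transitive; there are no such tuples.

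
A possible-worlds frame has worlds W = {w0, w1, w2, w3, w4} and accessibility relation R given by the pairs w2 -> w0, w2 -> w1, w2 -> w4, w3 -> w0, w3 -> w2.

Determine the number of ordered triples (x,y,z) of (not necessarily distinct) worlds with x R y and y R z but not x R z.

Enumerating: (w3,w2,w1), (w3,w2,w4).

2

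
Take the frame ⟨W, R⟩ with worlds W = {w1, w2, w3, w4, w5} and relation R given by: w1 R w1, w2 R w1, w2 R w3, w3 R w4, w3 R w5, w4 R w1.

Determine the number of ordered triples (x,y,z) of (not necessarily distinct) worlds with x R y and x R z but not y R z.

7

Enumerating: (w2,w1,w3), (w2,w3,w1), (w2,w3,w3), (w3,w4,w4), (w3,w4,w5), (w3,w5,w4), (w3,w5,w5).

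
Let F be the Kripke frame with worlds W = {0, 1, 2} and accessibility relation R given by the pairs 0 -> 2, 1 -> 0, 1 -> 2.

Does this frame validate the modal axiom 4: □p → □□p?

Yes

Axiom 4 corresponds to the accessibility relation being transitive.
Transitive: yes — every two-step R-path is closed by a direct edge.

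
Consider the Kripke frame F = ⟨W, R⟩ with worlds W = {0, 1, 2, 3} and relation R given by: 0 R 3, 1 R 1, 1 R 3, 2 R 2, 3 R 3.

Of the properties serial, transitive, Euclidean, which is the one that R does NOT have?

Euclidean

Serial: yes — every world has a successor (e.g. 0 R 3).
Transitive: yes — every two-step R-path is closed by a direct edge.
Euclidean: no — 1 R 3 and 1 R 1, but not 3 R 1.
Only Euclidean fails.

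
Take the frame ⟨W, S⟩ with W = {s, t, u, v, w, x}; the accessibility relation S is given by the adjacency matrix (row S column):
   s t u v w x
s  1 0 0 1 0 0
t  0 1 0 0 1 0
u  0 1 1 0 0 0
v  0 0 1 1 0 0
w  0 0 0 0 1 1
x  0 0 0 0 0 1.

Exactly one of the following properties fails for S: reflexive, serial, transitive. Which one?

transitive

Reflexive: yes — every world is S-related to itself.
Serial: yes — every world has a successor (e.g. s S s).
Transitive: no — s S v and v S u, but not s S u.
Only transitive fails.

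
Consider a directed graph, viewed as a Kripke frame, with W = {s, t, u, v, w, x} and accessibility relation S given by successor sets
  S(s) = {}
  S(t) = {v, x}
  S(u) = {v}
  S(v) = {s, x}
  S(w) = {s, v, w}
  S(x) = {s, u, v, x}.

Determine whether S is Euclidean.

No

Euclidean: no — v S s and v S x, but not s S x.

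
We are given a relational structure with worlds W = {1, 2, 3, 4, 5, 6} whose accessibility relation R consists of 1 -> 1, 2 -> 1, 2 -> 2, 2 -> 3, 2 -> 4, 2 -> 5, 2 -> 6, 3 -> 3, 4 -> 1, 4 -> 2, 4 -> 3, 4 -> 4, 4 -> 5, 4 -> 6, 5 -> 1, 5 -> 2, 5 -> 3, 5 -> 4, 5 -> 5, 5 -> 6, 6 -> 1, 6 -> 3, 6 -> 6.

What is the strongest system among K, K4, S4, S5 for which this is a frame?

S4

Transitive (axiom 4): yes — every two-step R-path is closed by a direct edge.
Reflexive (axiom T): yes — every world is R-related to itself.
Euclidean (axiom 5): no — 2 R 1 and 2 R 3, but not 1 R 3.
So F validates K, K4, S4; S5 would additionally require R to be Euclidean. The strongest is S4.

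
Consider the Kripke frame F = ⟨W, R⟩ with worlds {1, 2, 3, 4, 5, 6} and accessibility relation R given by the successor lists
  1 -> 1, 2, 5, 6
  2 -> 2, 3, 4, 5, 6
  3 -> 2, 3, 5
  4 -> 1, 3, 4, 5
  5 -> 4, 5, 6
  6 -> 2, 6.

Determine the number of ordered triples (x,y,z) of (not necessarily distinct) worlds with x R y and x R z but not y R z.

25

Enumerating: (1,2,1), (1,5,1), (1,5,2), (1,6,1), (1,6,5), (2,3,4), (2,3,6), (2,4,2), (2,4,6), (2,5,2), (2,5,3), (2,6,3), … and 13 more.
Total: 25.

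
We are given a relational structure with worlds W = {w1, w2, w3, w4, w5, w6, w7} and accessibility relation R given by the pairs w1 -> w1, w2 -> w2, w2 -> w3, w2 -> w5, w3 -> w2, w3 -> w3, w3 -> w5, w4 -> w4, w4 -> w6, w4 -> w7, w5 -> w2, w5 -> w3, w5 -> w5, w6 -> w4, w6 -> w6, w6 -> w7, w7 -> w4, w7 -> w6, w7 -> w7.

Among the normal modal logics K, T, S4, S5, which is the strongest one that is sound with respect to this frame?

Reflexive (axiom T): yes — every world is R-related to itself.
Transitive (axiom 4): yes — every two-step R-path is closed by a direct edge.
Euclidean (axiom 5): yes — any two successors of a common world are R-related.
So F validates K, T, S4, S5. The strongest is S5.

S5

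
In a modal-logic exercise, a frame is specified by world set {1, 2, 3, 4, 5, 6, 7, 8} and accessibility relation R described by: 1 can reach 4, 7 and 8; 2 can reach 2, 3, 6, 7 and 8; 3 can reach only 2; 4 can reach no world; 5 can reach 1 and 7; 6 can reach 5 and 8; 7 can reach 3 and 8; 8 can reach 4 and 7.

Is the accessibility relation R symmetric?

Symmetric: no — 1 R 4 but not 4 R 1.

No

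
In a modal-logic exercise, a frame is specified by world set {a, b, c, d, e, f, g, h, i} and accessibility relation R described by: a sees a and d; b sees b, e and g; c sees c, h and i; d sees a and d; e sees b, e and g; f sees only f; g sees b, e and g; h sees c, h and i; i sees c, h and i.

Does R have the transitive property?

Yes

Transitive: yes — every two-step R-path is closed by a direct edge.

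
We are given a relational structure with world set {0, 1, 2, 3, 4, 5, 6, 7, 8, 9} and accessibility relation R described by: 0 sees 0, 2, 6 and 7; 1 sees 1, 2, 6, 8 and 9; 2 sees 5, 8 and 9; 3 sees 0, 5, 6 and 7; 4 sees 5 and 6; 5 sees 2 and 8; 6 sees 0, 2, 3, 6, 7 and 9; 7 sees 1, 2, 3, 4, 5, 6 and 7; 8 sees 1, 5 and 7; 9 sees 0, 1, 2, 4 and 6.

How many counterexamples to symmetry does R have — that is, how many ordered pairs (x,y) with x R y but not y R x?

Enumerating: (0,2), (0,7), (1,2), (1,6), (2,8), (3,0), (3,5), (4,5), (4,6), (6,2), (7,1), (7,2), (7,4), (7,5), (8,7), (9,0), (9,4).

17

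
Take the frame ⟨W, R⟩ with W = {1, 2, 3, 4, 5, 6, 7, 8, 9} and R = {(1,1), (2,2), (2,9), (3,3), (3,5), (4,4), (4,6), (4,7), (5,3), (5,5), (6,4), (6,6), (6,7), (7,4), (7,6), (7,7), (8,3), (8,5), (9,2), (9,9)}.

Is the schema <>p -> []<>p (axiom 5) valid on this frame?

Yes

By correspondence theory, 5 is valid on a frame iff R is Euclidean.
Euclidean: yes — any two successors of a common world are R-related.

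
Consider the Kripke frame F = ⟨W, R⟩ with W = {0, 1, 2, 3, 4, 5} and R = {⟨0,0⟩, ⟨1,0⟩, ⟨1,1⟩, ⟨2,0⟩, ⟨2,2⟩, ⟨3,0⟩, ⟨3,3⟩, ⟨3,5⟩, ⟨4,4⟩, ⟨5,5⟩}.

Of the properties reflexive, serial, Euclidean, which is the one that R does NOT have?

Euclidean

Reflexive: yes — every world is R-related to itself.
Serial: yes — every world has a successor (e.g. 0 R 0).
Euclidean: no — 3 R 0 and 3 R 5, but not 0 R 5.
Only Euclidean fails.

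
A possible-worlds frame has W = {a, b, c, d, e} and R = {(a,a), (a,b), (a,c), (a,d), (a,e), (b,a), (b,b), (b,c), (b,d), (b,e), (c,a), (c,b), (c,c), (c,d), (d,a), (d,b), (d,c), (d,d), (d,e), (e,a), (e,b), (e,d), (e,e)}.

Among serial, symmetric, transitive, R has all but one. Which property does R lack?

transitive

Serial: yes — every world has a successor (e.g. a R a).
Symmetric: yes — every pair in R has its reverse in R.
Transitive: no — c R a and a R e, but not c R e.
Only transitive fails.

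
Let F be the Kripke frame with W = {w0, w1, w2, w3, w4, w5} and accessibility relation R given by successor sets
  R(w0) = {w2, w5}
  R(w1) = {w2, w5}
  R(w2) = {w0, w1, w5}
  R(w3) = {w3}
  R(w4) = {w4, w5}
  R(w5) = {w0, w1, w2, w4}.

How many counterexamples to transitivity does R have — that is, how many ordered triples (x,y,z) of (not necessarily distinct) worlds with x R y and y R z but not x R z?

Enumerating: (w0,w2,w0), (w0,w2,w1), (w0,w5,w0), (w0,w5,w1), (w0,w5,w4), (w1,w2,w0), (w1,w2,w1), (w1,w5,w0), (w1,w5,w1), (w1,w5,w4), (w2,w0,w2), (w2,w1,w2), … and 9 more.
Total: 21.

21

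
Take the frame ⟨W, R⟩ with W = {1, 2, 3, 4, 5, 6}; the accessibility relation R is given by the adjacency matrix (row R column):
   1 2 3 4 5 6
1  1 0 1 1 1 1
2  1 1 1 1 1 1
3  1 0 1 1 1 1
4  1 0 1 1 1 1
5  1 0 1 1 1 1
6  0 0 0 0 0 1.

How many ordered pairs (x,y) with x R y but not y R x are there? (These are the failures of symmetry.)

Enumerating: (1,6), (2,1), (2,3), (2,4), (2,5), (2,6), (3,6), (4,6), (5,6).

9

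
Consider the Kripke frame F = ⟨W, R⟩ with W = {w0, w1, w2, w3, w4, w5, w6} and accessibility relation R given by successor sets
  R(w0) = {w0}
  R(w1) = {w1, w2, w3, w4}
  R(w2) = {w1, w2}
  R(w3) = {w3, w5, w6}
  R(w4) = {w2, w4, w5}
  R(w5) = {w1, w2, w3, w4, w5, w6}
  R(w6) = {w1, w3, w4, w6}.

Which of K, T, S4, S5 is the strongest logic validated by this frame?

Reflexive (axiom T): yes — every world is R-related to itself.
Transitive (axiom 4): no — w1 R w3 and w3 R w5, but not w1 R w5.
Euclidean (axiom 5): no — w1 R w2 and w1 R w3, but not w2 R w3.
So F validates K, T; S4 would additionally require R to be transitive. The strongest is T.

T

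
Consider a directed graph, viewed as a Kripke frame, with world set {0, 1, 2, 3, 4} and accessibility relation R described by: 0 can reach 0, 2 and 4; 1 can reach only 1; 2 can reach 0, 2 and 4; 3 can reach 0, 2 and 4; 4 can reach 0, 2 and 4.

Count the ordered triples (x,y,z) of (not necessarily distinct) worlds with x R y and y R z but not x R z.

R is transitive; there are no such tuples.

0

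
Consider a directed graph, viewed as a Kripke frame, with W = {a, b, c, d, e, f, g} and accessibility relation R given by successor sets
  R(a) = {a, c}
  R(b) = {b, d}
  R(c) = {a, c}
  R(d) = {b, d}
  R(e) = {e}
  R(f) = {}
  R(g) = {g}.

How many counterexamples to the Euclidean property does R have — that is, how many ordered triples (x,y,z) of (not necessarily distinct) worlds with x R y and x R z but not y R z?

R is Euclidean; there are no such tuples.

0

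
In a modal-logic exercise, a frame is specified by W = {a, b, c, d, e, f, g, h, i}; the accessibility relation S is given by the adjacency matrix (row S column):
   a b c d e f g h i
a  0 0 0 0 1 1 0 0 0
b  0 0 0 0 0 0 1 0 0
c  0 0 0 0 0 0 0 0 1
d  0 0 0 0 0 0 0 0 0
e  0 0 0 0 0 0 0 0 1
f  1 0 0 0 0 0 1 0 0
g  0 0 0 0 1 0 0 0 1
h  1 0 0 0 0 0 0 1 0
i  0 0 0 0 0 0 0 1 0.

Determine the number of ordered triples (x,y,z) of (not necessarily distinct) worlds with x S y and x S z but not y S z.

16

Enumerating: (a,e,e), (a,e,f), (a,f,e), (a,f,f), (b,g,g), (c,i,i), (e,i,i), (f,a,a), (f,a,g), (f,g,a), (f,g,g), (g,e,e), (g,i,e), (g,i,i), (h,a,a), (h,a,h).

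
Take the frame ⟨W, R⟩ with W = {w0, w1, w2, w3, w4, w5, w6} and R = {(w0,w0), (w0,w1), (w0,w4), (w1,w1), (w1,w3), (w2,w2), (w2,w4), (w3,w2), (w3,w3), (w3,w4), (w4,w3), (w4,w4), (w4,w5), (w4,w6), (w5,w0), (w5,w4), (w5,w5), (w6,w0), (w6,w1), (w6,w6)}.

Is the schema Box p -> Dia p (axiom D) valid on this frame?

Yes

The schema D characterises exactly the serial frames.
Serial: yes — every world has a successor (e.g. w0 R w0).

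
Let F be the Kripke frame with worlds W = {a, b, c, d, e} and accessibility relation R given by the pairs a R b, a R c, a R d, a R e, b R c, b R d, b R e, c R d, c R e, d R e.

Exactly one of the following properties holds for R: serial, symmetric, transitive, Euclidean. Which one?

Serial: no — e has no R-successor.
Symmetric: no — a R b but not b R a.
Transitive: yes — every two-step R-path is closed by a direct edge.
Euclidean: no — a R c and a R b, but not c R b.
Only transitive holds.

transitive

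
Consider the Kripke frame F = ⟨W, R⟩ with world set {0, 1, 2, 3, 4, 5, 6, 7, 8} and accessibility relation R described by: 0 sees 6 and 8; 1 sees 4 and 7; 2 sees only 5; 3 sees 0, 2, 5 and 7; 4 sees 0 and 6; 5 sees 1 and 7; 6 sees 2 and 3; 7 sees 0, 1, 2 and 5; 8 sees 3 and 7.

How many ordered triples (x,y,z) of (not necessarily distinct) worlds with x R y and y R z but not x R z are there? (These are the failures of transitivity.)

39

Enumerating: (0,6,2), (0,6,3), (0,8,3), (0,8,7), (1,4,0), (1,4,6), (1,7,0), (1,7,1), (1,7,2), (1,7,5), (2,5,1), (2,5,7), … and 27 more.
Total: 39.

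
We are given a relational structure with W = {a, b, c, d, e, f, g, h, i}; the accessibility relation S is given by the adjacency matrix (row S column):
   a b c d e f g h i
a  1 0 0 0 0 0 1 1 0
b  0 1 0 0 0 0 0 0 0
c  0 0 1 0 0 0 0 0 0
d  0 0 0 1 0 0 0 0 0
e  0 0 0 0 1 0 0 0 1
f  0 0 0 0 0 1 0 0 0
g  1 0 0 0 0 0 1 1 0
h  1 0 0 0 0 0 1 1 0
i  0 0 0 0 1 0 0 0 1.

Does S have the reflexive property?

Yes

Reflexive: yes — every world is S-related to itself.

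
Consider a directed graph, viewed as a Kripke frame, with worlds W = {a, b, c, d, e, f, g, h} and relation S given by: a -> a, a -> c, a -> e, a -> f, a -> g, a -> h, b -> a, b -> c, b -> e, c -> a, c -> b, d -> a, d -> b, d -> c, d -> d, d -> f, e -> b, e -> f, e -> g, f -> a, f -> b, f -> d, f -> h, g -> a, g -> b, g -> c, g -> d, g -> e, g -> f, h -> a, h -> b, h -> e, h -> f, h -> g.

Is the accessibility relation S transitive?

No

Transitive: no — a S c and c S b, but not a S b.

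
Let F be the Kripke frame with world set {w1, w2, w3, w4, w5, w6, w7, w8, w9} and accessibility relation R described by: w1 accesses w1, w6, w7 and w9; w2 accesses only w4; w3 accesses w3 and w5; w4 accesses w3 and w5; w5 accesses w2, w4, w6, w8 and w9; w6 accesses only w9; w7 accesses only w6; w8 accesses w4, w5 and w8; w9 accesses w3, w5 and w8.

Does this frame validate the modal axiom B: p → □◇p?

Axiom B corresponds to the accessibility relation being symmetric.
Symmetric: no — w1 R w6 but not w6 R w1.

No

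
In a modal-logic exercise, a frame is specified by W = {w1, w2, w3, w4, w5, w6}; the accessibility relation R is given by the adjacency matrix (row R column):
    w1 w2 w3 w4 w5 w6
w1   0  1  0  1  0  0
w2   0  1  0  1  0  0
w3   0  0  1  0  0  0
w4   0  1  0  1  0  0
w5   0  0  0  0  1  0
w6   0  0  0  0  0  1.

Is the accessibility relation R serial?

Yes

Serial: yes — every world has a successor (e.g. w1 R w2).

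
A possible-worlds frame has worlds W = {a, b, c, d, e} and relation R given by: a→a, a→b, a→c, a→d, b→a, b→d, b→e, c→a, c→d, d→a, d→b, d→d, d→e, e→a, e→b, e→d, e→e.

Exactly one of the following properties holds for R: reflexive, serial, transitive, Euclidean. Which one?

serial

Reflexive: no — b is not related to itself.
Serial: yes — every world has a successor (e.g. a R a).
Transitive: no — a R b and b R e, but not a R e.
Euclidean: no — a R b and a R c, but not b R c.
Only serial holds.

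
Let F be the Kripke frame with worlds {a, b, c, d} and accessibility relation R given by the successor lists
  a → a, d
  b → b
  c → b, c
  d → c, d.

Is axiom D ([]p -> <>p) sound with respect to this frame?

The schema D characterises exactly the serial frames.
Serial: yes — every world has a successor (e.g. a R a).

Yes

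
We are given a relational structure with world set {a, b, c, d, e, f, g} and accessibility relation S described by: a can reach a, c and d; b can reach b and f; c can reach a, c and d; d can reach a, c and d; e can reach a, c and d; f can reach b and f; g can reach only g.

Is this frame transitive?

Yes

Transitive: yes — every two-step S-path is closed by a direct edge.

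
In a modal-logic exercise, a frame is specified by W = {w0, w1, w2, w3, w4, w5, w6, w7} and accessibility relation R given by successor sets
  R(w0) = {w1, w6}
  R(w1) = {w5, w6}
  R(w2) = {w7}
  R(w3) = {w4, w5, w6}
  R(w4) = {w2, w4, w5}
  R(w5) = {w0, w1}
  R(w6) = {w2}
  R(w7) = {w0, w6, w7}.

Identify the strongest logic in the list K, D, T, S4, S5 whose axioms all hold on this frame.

Serial (axiom D): yes — every world has a successor (e.g. w0 R w1).
Reflexive (axiom T): no — w0 is not related to itself.
Transitive (axiom 4): no — w0 R w1 and w1 R w5, but not w0 R w5.
Euclidean (axiom 5): no — w0 R w6 and w0 R w1, but not w6 R w1.
So F validates K, D; T would additionally require R to be reflexive. The strongest is D.

D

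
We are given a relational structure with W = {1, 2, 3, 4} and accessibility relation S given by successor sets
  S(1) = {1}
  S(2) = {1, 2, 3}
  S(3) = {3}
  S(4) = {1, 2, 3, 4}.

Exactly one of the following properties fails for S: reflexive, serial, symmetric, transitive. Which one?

Reflexive: yes — every world is S-related to itself.
Serial: yes — every world has a successor (e.g. 1 S 1).
Symmetric: no — 2 S 1 but not 1 S 2.
Transitive: yes — every two-step S-path is closed by a direct edge.
Only symmetric fails.

symmetric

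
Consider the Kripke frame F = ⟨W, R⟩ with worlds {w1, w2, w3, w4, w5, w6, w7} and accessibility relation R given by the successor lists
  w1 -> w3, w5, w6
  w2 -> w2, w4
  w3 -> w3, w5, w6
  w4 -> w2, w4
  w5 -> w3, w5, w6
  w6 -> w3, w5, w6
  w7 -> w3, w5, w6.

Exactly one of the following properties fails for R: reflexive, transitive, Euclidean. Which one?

Reflexive: no — w1 is not related to itself.
Transitive: yes — every two-step R-path is closed by a direct edge.
Euclidean: yes — any two successors of a common world are R-related.
Only reflexive fails.

reflexive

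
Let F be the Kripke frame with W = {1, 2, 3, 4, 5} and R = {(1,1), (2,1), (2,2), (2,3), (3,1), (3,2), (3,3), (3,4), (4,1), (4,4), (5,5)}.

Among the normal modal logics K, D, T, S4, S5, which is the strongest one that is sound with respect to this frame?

Serial (axiom D): yes — every world has a successor (e.g. 1 R 1).
Reflexive (axiom T): yes — every world is R-related to itself.
Transitive (axiom 4): no — 2 R 3 and 3 R 4, but not 2 R 4.
Euclidean (axiom 5): no — 2 R 1 and 2 R 3, but not 1 R 3.
So F validates K, D, T; S4 would additionally require R to be transitive. The strongest is T.

T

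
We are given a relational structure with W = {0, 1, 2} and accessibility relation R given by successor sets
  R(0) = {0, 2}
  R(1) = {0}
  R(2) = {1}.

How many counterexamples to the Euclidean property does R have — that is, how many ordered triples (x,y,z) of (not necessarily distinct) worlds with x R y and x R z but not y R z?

3

Enumerating: (0,2,0), (0,2,2), (2,1,1).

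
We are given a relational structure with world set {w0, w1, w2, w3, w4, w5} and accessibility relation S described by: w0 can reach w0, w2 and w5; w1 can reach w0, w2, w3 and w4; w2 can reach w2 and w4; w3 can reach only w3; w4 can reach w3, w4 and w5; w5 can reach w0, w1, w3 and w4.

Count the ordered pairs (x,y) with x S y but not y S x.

9

Enumerating: (w0,w2), (w1,w0), (w1,w2), (w1,w3), (w1,w4), (w2,w4), (w4,w3), (w5,w1), (w5,w3).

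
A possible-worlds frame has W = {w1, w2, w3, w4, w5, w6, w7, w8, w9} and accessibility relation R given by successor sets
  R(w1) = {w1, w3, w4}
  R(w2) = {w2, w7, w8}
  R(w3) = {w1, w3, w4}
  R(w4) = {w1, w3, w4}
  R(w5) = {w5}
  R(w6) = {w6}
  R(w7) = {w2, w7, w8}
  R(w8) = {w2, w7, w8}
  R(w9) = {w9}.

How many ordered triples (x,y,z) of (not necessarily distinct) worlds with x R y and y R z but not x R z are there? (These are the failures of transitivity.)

0

R is transitive; there are no such tuples.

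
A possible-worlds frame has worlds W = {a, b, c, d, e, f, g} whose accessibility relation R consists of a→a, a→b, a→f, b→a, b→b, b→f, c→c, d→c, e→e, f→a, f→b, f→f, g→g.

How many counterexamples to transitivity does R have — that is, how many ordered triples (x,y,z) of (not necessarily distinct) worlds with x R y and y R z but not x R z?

R is transitive; there are no such tuples.

0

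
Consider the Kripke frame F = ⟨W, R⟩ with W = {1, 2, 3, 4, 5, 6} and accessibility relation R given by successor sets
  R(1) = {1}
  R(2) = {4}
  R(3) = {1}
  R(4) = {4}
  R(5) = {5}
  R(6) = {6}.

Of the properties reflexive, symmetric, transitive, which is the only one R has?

Reflexive: no — 2 is not related to itself.
Symmetric: no — 2 R 4 but not 4 R 2.
Transitive: yes — every two-step R-path is closed by a direct edge.
Only transitive holds.

transitive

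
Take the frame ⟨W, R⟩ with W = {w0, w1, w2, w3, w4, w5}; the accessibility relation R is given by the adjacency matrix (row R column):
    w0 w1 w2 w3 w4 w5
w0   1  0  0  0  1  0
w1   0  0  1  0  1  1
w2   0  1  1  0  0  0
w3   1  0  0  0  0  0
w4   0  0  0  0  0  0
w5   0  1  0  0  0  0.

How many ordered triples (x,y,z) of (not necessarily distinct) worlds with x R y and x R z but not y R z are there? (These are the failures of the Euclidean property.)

Enumerating: (w0,w4,w0), (w0,w4,w4), (w1,w2,w4), (w1,w2,w5), (w1,w4,w2), (w1,w4,w4), (w1,w4,w5), (w1,w5,w2), (w1,w5,w4), (w1,w5,w5), (w2,w1,w1), (w5,w1,w1).

12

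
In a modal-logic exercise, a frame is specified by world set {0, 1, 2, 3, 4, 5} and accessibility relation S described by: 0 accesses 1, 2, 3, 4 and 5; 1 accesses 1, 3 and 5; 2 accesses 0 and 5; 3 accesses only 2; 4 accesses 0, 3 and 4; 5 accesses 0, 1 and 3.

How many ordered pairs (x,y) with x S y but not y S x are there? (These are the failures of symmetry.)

Enumerating: (0,1), (0,3), (1,3), (2,5), (3,2), (4,3), (5,3).

7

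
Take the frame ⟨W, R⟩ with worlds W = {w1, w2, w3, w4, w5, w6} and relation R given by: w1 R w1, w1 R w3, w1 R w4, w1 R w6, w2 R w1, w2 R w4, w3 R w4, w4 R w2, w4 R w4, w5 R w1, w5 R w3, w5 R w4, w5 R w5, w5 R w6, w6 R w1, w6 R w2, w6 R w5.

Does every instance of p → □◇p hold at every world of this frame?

By correspondence theory, B is valid on a frame iff R is symmetric.
Symmetric: no — w1 R w3 but not w3 R w1.

No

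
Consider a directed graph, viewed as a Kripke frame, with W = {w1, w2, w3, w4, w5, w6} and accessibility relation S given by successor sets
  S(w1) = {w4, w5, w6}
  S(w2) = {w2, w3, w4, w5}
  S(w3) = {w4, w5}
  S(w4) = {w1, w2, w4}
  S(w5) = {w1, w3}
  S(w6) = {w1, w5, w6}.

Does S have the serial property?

Yes

Serial: yes — every world has a successor (e.g. w1 S w4).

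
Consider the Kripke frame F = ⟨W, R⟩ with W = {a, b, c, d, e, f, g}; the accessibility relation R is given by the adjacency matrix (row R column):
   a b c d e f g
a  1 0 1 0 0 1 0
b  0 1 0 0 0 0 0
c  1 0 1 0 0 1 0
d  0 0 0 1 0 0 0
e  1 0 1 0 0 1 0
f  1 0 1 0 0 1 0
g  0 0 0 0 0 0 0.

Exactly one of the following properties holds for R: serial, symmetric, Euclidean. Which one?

Serial: no — g has no R-successor.
Symmetric: no — e R a but not a R e.
Euclidean: yes — any two successors of a common world are R-related.
Only Euclidean holds.

Euclidean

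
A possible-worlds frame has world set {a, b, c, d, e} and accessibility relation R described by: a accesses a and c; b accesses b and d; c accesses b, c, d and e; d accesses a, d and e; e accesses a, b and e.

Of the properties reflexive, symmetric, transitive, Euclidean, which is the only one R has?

reflexive

Reflexive: yes — every world is R-related to itself.
Symmetric: no — a R c but not c R a.
Transitive: no — a R c and c R b, but not a R b.
Euclidean: no — c R b and c R e, but not b R e.
Only reflexive holds.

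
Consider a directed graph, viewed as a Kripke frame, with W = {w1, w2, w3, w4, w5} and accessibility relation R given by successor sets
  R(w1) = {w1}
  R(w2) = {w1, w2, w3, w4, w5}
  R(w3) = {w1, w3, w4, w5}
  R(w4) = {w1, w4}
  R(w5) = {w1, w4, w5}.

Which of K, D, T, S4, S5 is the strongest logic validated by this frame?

Serial (axiom D): yes — every world has a successor (e.g. w1 R w1).
Reflexive (axiom T): yes — every world is R-related to itself.
Transitive (axiom 4): yes — every two-step R-path is closed by a direct edge.
Euclidean (axiom 5): no — w2 R w1 and w2 R w3, but not w1 R w3.
So F validates K, D, T, S4; S5 would additionally require R to be Euclidean. The strongest is S4.

S4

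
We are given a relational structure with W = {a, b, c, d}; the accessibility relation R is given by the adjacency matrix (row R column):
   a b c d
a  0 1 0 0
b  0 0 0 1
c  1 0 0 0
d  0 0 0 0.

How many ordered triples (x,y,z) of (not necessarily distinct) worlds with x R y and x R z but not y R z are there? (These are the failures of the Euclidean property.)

Enumerating: (a,b,b), (b,d,d), (c,a,a).

3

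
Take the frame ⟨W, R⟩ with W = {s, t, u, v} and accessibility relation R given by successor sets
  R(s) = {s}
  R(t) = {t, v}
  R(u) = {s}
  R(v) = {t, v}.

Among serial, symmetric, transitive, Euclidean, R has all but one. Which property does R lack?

Serial: yes — every world has a successor (e.g. s R s).
Symmetric: no — u R s but not s R u.
Transitive: yes — every two-step R-path is closed by a direct edge.
Euclidean: yes — any two successors of a common world are R-related.
Only symmetric fails.

symmetric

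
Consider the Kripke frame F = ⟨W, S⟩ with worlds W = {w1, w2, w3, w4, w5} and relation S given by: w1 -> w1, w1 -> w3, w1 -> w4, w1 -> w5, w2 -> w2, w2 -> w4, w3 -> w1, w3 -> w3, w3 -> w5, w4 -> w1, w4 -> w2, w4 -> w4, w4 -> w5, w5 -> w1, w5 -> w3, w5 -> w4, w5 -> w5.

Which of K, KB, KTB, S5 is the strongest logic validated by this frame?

Symmetric (axiom B): yes — every pair in S has its reverse in S.
Reflexive (axiom T): yes — every world is S-related to itself.
Euclidean (axiom 5): no — w1 S w3 and w1 S w4, but not w3 S w4.
So F validates K, KB, KTB; S5 would additionally require S to be Euclidean. The strongest is KTB.

KTB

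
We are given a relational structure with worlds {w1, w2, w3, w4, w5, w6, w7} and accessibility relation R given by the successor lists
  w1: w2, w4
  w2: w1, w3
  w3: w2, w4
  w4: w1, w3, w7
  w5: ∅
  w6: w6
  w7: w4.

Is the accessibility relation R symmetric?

Yes

Symmetric: yes — every pair in R has its reverse in R.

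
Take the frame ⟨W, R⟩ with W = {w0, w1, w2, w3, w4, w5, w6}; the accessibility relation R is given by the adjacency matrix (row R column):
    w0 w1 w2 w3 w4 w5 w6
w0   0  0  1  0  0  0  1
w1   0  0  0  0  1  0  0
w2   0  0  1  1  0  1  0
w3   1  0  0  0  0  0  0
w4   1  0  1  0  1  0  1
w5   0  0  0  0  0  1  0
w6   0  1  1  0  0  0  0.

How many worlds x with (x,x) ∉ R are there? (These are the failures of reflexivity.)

4

Enumerating: w0, w1, w3, w6.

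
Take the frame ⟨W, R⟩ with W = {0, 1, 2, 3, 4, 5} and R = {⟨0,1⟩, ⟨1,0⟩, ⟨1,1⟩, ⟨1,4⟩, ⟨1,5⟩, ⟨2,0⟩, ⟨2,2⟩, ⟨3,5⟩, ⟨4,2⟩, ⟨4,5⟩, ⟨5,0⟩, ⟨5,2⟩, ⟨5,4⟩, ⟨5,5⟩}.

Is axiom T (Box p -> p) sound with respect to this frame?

No

The schema T characterises exactly the reflexive frames.
Reflexive: no — 0 is not related to itself.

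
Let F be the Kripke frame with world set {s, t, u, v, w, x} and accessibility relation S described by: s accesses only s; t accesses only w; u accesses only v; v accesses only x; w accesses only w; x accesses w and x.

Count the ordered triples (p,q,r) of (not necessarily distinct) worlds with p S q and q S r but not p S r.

Enumerating: (u,v,x), (v,x,w).

2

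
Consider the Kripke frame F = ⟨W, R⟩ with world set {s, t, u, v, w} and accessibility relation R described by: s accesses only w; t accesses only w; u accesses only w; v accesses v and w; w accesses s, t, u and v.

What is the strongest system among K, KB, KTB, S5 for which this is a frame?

KB

Symmetric (axiom B): yes — every pair in R has its reverse in R.
Reflexive (axiom T): no — s is not related to itself.
Euclidean (axiom 5): no — w R s and w R t, but not s R t.
So F validates K, KB; KTB would additionally require R to be reflexive. The strongest is KB.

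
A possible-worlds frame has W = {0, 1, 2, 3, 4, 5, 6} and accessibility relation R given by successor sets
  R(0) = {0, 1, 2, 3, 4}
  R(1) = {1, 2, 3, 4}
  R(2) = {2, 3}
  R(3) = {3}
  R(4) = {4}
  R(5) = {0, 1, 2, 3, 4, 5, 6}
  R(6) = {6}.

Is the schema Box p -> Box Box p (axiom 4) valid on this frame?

By correspondence theory, 4 is valid on a frame iff R is transitive.
Transitive: yes — every two-step R-path is closed by a direct edge.

Yes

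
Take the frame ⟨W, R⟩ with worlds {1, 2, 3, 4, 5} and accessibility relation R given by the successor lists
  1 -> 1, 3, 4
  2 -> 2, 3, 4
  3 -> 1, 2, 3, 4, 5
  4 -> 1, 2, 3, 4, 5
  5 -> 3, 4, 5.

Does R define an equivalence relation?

No

Reflexive: yes — every world is R-related to itself.
Symmetric: yes — every pair in R has its reverse in R.
Transitive: no — 1 R 3 and 3 R 2, but not 1 R 2.
So R is not an equivalence relation.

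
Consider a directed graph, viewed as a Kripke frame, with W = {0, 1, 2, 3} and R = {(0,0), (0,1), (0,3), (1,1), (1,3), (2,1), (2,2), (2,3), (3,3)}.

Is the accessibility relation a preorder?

Reflexive: yes — every world is R-related to itself.
Transitive: yes — every two-step R-path is closed by a direct edge.
So R is a preorder.

Yes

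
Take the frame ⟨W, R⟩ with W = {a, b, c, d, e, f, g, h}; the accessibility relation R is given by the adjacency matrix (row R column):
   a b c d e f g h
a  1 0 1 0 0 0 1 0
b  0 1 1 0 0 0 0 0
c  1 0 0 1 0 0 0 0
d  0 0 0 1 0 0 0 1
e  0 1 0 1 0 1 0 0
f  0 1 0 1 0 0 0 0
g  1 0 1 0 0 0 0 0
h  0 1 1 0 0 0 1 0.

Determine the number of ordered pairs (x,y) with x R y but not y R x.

Enumerating: (b,c), (c,d), (d,h), (e,b), (e,d), (e,f), (f,b), (f,d), (g,c), (h,b), (h,c), (h,g).

12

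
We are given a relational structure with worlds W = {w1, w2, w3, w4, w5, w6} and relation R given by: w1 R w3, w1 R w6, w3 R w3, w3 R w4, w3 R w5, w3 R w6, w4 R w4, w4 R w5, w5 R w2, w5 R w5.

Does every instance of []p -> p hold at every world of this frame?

No

By correspondence theory, T is valid on a frame iff R is reflexive.
Reflexive: no — w1 is not related to itself.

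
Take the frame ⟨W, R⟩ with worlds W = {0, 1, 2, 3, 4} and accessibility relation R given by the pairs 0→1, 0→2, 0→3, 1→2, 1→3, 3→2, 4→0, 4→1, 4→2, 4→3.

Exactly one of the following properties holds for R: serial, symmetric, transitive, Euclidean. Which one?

Serial: no — 2 has no R-successor.
Symmetric: no — 0 R 1 but not 1 R 0.
Transitive: yes — every two-step R-path is closed by a direct edge.
Euclidean: no — 0 R 2 and 0 R 1, but not 2 R 1.
Only transitive holds.

transitive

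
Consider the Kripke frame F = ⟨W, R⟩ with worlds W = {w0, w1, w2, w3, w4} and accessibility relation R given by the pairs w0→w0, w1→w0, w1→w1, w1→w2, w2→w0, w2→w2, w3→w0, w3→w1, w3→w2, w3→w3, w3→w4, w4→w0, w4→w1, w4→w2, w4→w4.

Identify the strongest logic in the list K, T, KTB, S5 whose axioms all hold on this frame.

Reflexive (axiom T): yes — every world is R-related to itself.
Symmetric (axiom B): no — w1 R w0 but not w0 R w1.
Euclidean (axiom 5): no — w1 R w0 and w1 R w2, but not w0 R w2.
So F validates K, T; KTB would additionally require R to be symmetric. The strongest is T.

T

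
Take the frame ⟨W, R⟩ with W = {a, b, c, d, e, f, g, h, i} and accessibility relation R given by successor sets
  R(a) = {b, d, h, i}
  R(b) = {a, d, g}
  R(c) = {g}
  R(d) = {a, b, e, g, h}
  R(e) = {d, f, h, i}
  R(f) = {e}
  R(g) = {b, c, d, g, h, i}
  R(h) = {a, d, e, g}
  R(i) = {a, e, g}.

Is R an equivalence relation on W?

No

Reflexive: no — a is not related to itself.
Symmetric: yes — every pair in R has its reverse in R.
Transitive: no — a R b and b R g, but not a R g.
So R is not an equivalence relation.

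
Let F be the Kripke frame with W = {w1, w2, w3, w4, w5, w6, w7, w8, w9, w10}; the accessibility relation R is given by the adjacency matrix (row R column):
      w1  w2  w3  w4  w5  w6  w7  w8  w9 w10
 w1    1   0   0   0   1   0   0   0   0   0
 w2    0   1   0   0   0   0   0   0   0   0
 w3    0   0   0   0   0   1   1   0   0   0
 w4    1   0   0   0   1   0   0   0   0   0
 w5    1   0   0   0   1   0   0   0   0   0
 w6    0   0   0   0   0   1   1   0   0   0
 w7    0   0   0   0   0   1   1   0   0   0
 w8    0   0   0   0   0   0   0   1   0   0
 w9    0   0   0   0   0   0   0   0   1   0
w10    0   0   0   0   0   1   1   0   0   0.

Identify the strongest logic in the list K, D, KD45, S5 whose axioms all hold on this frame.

KD45

Serial (axiom D): yes — every world has a successor (e.g. w1 R w1).
Euclidean (axiom 5): yes — any two successors of a common world are R-related.
Transitive (axiom 4): yes — every two-step R-path is closed by a direct edge.
Reflexive (axiom T): no — w3 is not related to itself.
So F validates K, D, KD45; S5 would additionally require R to be reflexive. The strongest is KD45.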